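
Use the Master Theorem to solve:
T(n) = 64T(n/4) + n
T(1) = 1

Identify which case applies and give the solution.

a=64, b=4, f(n)=n. log_4(64) = 3. Since c=1 < 3, Case 1 applies: T(n) = Θ(n^log_b(a)) = O(n^3).

Answer: O(n^3) - Case 1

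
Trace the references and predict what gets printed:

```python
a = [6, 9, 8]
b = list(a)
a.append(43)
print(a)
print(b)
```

Key concept: list() constructor creates copy.
Step by step:
`a = [6, 9, 8]` → a = [6, 9, 8]
`b = list(a)` → b = [6, 9, 8]
`a.append(43)` → a = [6, 9, 8, 43]
`print(a)` → prints [6, 9, 8, 43]
`print(b)` → prints [6, 9, 8]

Answer:
[6, 9, 8, 43]
[6, 9, 8]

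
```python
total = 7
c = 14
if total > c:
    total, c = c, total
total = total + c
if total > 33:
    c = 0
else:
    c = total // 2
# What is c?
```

Trace:
`total = 7` → total = 7
`c = 14` → c = 14
`if total > c: ...` → total > c is False → no variable changes
`total = total + c` → total = 21
`if total > 33: ...` → total > 33 is False, take else branch → c = 10
So c = 10

Answer: 10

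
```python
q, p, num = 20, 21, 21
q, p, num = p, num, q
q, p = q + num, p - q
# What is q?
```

Trace:
`q, p, num = 20, 21, 21` → q = 20; p = 21; num = 21
`q, p, num = p, num, q` → q = 21; p = 21; num = 20
`q, p = q + num, p - q` → q = 41; p = 0
So q = 41

Answer: 41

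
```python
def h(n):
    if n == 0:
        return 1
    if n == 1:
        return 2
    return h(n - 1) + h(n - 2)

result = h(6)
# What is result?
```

Build up from base cases: h(0)=1, h(1)=2, h(2)=3, h(3)=5, h(4)=8, h(5)=13, h(6)=21

Answer: 21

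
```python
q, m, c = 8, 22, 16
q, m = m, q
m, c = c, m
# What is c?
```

Trace:
`q, m, c = 8, 22, 16` → q = 8; m = 22; c = 16
`q, m = m, q` → q = 22; m = 8
`m, c = c, m` → m = 16; c = 8
So c = 8

Answer: 8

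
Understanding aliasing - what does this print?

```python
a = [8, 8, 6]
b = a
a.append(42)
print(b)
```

Key concept: basic list aliasing.
Step by step:
`a = [8, 8, 6]` → a = [8, 8, 6]
`b = a` → b = [8, 8, 6] (same object as a)
`a.append(42)` → a = [8, 8, 6, 42] (same object as b); b = [8, 8, 6, 42] (same object as a)
`print(b)` → prints [8, 8, 6, 42]

Answer: [8, 8, 6, 42]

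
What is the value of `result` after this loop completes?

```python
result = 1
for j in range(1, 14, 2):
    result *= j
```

Product of 1, 3, 5, ... up to 13
`result` takes the values: 1 → 3 → 15 → 105 → 945 → 10395 → 135135

Answer: 135135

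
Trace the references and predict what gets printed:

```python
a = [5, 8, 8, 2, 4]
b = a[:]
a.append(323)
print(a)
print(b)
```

Key concept: slice [:] creates copy.
Step by step:
`a = [5, 8, 8, 2, 4]` → a = [5, 8, 8, 2, 4]
`b = a[:]` → b = [5, 8, 8, 2, 4]
`a.append(323)` → a = [5, 8, 8, 2, 4, 323]
`print(a)` → prints [5, 8, 8, 2, 4, 323]
`print(b)` → prints [5, 8, 8, 2, 4]

Answer:
[5, 8, 8, 2, 4, 323]
[5, 8, 8, 2, 4]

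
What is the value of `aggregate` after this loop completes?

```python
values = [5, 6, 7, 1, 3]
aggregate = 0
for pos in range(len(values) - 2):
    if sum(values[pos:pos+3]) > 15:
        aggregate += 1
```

Count windows with sum > 15
`aggregate` takes the values: 0 → 1

Answer: 1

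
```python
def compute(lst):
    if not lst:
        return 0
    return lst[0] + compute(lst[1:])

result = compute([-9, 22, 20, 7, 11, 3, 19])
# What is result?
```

(-9) + 22 + 20 + 7 + 11 + 3 + 19 + 0 = 73

Answer: 73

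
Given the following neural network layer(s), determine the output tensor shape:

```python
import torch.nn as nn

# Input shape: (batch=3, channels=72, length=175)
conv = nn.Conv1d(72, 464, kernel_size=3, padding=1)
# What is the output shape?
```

Input: (3, 72, 175) -> Output: (3, 464, 175)

Answer: (3, 464, 175)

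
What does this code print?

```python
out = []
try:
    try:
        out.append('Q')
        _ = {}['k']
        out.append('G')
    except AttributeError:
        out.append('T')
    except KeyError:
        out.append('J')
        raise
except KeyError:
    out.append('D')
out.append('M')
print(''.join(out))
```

Execution trace: 'Q' (try body) → 'J' (except KeyError) → 'D' (outer except KeyError) → 'M' (after the try/except). Output: QJDM

Answer: QJDM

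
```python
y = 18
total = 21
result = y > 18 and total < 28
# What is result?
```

Trace:
`y = 18` → y = 18
`total = 21` → total = 21
`result = y > 18 and total < 28` → result = False
So result = False

Answer: False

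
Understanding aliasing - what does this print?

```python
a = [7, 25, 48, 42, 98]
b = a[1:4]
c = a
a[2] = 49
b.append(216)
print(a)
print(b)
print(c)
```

Key concept: slice vs alias.
Step by step:
`a = [7, 25, 48, 42, 98]` → a = [7, 25, 48, 42, 98]
`b = a[1:4]` → b = [25, 48, 42]
`c = a` → c = [7, 25, 48, 42, 98] (same object as a)
`a[2] = 49` → a = [7, 25, 49, 42, 98] (same object as c); c = [7, 25, 49, 42, 98] (same object as a)
`b.append(216)` → b = [25, 48, 42, 216]
`print(a)` → prints [7, 25, 49, 42, 98]
`print(b)` → prints [25, 48, 42, 216]
`print(c)` → prints [7, 25, 49, 42, 98]

Answer:
[7, 25, 49, 42, 98]
[25, 48, 42, 216]
[7, 25, 49, 42, 98]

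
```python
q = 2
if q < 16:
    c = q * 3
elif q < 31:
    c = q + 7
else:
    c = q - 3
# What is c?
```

Trace:
`q = 2` → q = 2
`if q < 16: ...` → q < 16 is True → c = 6
So c = 6

Answer: 6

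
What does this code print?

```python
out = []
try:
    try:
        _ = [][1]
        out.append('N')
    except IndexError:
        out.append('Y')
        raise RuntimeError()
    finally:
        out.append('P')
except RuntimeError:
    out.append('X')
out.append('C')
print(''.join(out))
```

Execution trace: 'Y' (inner except IndexError) → 'P' (inner finally) → 'X' (outer except RuntimeError) → 'C' (after the try/except). Output: YPXC

Answer: YPXC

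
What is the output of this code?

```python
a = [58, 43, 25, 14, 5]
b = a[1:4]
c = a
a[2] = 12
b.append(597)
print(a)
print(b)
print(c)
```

Key concept: slice vs alias.
Step by step:
`a = [58, 43, 25, 14, 5]` → a = [58, 43, 25, 14, 5]
`b = a[1:4]` → b = [43, 25, 14]
`c = a` → c = [58, 43, 25, 14, 5] (same object as a)
`a[2] = 12` → a = [58, 43, 12, 14, 5] (same object as c); c = [58, 43, 12, 14, 5] (same object as a)
`b.append(597)` → b = [43, 25, 14, 597]
`print(a)` → prints [58, 43, 12, 14, 5]
`print(b)` → prints [43, 25, 14, 597]
`print(c)` → prints [58, 43, 12, 14, 5]

Answer:
[58, 43, 12, 14, 5]
[43, 25, 14, 597]
[58, 43, 12, 14, 5]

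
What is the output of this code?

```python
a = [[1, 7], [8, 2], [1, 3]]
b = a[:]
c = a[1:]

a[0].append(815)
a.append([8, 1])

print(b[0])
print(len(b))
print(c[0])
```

Key concept: slice with nested mutation.
Step by step:
`a = [[1, 7], [8, 2], [1, 3]]` → a = [[1, 7], [8, 2], [1, 3]]
`b = a[:]` → b = [[1, 7], [8, 2], [1, 3]]
`c = a[1:]` → c = [[8, 2], [1, 3]]
`a[0].append(815)` → a = [[1, 7, 815], [8, 2], [1, 3]]; b = [[1, 7, 815], [8, 2], [1, 3]]
`a.append([8, 1])` → a = [[1, 7, 815], [8, 2], [1, 3], [8, 1]]
`print(b[0])` → prints [1, 7, 815]
`print(len(b))` → prints 3
`print(c[0])` → prints [8, 2]

Answer:
[1, 7, 815]
3
[8, 2]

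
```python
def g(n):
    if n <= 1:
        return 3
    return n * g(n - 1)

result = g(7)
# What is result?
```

g(7) = 7 * 6 * 5 * 4 * 3 * 2 * 3 = 15120

Answer: 15120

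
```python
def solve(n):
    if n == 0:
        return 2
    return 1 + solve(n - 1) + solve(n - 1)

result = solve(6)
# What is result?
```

solve(n) = 1 + 2·solve(n-1), solve(0)=2. Closed form: (2+1)·2^6 - 1 = 191.

Answer: 191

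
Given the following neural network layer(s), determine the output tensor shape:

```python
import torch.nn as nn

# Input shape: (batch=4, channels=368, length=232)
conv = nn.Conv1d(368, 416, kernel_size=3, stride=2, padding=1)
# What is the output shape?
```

Input: (4, 368, 232) -> Output: (4, 416, 116)

Answer: (4, 416, 116)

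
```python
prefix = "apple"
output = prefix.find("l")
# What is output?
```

Trace:
`prefix = "apple"` → prefix = 'apple'
`output = prefix.find("l")` → output = 3
So output = 3

Answer: 3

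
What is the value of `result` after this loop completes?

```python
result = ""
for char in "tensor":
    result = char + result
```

Reverse 'tensor'
`result` takes the values: "" → "t" → "et" → "net" → "snet" → "osnet" → "rosnet"

Answer: "rosnet"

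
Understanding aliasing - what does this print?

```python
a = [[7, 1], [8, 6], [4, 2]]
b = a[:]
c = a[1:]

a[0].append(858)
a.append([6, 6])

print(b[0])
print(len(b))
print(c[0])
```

Key concept: slice with nested mutation.
Step by step:
`a = [[7, 1], [8, 6], [4, 2]]` → a = [[7, 1], [8, 6], [4, 2]]
`b = a[:]` → b = [[7, 1], [8, 6], [4, 2]]
`c = a[1:]` → c = [[8, 6], [4, 2]]
`a[0].append(858)` → a = [[7, 1, 858], [8, 6], [4, 2]]; b = [[7, 1, 858], [8, 6], [4, 2]]
`a.append([6, 6])` → a = [[7, 1, 858], [8, 6], [4, 2], [6, 6]]
`print(b[0])` → prints [7, 1, 858]
`print(len(b))` → prints 3
`print(c[0])` → prints [8, 6]

Answer:
[7, 1, 858]
3
[8, 6]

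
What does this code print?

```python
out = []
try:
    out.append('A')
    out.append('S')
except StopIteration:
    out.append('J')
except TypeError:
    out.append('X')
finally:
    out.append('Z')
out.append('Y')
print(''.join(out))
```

Execution trace: 'A' (try body) → 'S' (try body, no exception) → 'Z' (finally) → 'Y' (after the try/except). Output: ASZY

Answer: ASZY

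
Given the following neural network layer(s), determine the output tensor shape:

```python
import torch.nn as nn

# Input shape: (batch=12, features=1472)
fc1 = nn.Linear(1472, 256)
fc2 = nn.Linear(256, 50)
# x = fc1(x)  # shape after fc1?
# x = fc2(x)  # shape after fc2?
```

Input: (12, 1472) -> after fc1: (12, 256) -> Output: (12, 50)

Answer: (12, 50)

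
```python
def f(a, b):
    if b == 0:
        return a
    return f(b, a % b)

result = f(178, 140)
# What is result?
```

f(178, 140) -> f(140, 38) -> f(38, 26) -> f(26, 12) -> f(12, 2) -> f(2, 0) -> 2

Answer: 2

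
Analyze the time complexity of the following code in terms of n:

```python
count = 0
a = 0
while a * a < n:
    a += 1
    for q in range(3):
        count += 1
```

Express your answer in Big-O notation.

Each loop level contributes: √n × 1. Multiplying the contributions gives O(√n).

Answer: O(√n)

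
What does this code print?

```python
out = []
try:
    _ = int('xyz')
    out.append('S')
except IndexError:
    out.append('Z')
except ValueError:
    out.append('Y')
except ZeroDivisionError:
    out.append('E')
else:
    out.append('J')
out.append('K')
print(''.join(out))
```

Execution trace: 'Y' (except ValueError) → 'K' (after the try/except). Output: YK

Answer: YK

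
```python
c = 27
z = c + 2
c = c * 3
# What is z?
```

Trace:
`c = 27` → c = 27
`z = c + 2` → z = 29
`c = c * 3` → c = 81
So z = 29

Answer: 29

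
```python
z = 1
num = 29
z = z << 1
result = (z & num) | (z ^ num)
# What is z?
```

Trace:
`z = 1` → z = 1
`num = 29` → num = 29
`z = z << 1` → z = 2
`result = (z & num) | (z ^ num)` → result = 31
So z = 2

Answer: 2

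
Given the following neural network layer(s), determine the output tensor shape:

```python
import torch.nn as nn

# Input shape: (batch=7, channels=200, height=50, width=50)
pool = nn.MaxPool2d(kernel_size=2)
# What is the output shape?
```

Input: (7, 200, 50, 50) -> Output: (7, 200, 25, 25)

Answer: (7, 200, 25, 25)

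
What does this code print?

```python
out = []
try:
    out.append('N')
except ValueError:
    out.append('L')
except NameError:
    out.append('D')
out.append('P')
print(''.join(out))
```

Execution trace: 'N' (try body, no exception) → 'P' (after the try/except). Output: NP

Answer: NP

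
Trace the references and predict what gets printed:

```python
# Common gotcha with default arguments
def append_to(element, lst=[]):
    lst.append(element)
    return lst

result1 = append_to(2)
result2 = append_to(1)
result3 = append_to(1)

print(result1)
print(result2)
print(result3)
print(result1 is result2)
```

Key concept: mutable default argument gotcha.
Step by step:
`result1 = append_to(2)` → result1 = [2]
`result2 = append_to(1)` → result1 = [2, 1] (same object as result2); result2 = [2, 1] (same object as result1)
`result3 = append_to(1)` → result1 = [2, 1, 1] (same object as result2, result3); result2 = [2, 1, 1] (same object as result1, result3); result3 = [2, 1, 1] (same object as result1, result2)
`print(result1)` → prints [2, 1, 1]
`print(result2)` → prints [2, 1, 1]
`print(result3)` → prints [2, 1, 1]
`print(result1 is result2)` → prints True

Answer:
[2, 1, 1]
[2, 1, 1]
[2, 1, 1]
True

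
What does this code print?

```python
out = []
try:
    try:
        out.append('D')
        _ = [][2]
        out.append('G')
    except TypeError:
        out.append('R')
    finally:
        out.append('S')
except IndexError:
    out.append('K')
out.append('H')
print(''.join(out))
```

Execution trace: 'D' (try body) → 'S' (finally) → 'K' (outer except IndexError) → 'H' (after the try/except). Output: DSKH

Answer: DSKH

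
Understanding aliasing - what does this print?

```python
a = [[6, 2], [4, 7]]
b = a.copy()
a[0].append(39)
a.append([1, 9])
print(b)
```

Key concept: shallow copy with nested lists.
Step by step:
`a = [[6, 2], [4, 7]]` → a = [[6, 2], [4, 7]]
`b = a.copy()` → b = [[6, 2], [4, 7]]
`a[0].append(39)` → a = [[6, 2, 39], [4, 7]]; b = [[6, 2, 39], [4, 7]]
`a.append([1, 9])` → a = [[6, 2, 39], [4, 7], [1, 9]]
`print(b)` → prints [[6, 2, 39], [4, 7]]

Answer: [[6, 2, 39], [4, 7]]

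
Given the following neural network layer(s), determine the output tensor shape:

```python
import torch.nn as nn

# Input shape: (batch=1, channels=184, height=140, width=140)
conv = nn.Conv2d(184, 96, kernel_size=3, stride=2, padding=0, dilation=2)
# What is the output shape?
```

Input: (1, 184, 140, 140) -> Output: (1, 96, 68, 68)

Answer: (1, 96, 68, 68)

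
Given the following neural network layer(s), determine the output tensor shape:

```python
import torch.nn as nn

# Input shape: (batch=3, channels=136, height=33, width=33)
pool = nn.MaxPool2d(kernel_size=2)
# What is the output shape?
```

Input: (3, 136, 33, 33) -> Output: (3, 136, 16, 16)

Answer: (3, 136, 16, 16)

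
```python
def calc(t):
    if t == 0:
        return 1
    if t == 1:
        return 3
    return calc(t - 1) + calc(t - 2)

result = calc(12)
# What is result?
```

Build up from base cases: calc(0)=1, calc(1)=3, calc(2)=4, calc(3)=7, calc(4)=11, calc(5)=18, calc(6)=29, ..., calc(12)=521

Answer: 521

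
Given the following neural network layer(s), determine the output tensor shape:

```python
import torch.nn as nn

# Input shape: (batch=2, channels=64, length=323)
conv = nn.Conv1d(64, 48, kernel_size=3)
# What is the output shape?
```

Input: (2, 64, 323) -> Output: (2, 48, 321)

Answer: (2, 48, 321)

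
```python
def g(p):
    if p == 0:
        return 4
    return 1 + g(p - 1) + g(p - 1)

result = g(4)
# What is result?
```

g(p) = 1 + 2·g(p-1), g(0)=4. Closed form: (4+1)·2^4 - 1 = 79.

Answer: 79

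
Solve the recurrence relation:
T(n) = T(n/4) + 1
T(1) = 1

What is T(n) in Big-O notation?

Each step divides n by 4 and adds 1. After log_4(n) steps we reach T(1)=1. So T(n) = 1·log_4(n) + 1 = O(log n).

Answer: O(log n)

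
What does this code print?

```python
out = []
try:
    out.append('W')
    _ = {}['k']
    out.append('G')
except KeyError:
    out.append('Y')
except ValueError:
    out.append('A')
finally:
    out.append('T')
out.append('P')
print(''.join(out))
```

Execution trace: 'W' (try body) → 'Y' (except KeyError) → 'T' (finally) → 'P' (after the try/except). Output: WYTP

Answer: WYTP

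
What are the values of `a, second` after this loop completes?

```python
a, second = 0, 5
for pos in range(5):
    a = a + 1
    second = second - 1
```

a goes 0→5, second goes 5→0
`a, second` takes the values: (0, 5) → (1, 5) → (1, 4) → (2, 4) → (2, 3) → (3, 3) → (3, 2) → (4, 2) → (4, 1) → (5, 1) → (5, 0)

Answer: 5, 0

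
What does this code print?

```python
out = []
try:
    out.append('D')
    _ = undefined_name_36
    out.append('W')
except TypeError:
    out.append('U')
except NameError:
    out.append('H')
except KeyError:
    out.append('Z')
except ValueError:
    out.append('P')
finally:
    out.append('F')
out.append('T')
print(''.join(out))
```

Execution trace: 'D' (try body) → 'H' (except NameError) → 'F' (finally) → 'T' (after the try/except). Output: DHFT

Answer: DHFT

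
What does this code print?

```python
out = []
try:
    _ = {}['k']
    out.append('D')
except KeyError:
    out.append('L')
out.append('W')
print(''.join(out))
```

Execution trace: 'L' (except KeyError) → 'W' (after the try/except). Output: LW

Answer: LW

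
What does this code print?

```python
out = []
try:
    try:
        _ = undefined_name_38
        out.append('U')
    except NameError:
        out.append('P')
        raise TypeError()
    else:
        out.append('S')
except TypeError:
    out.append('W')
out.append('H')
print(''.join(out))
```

Execution trace: 'P' (inner except NameError) → 'W' (outer except TypeError) → 'H' (after the try/except). Output: PWH

Answer: PWH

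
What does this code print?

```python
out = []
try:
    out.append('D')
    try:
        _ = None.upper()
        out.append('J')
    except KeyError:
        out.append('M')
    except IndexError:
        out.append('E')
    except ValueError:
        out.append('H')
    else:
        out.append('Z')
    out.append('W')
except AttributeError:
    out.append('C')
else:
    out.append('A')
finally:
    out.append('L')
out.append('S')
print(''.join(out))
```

Execution trace: 'D' (try body) → 'C' (except AttributeError) → 'L' (finally) → 'S' (after the try/except). Output: DCLS

Answer: DCLS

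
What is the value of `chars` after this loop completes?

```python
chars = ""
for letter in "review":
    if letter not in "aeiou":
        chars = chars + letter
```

Remove vowels from 'review'
`chars` takes the values: "" → "r" → "rv" → "rvw"

Answer: "rvw"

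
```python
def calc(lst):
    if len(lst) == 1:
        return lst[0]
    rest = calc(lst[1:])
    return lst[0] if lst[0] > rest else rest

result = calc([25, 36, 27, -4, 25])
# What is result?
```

Recursive max over [25, 36, 27, -4, 25] = 36

Answer: 36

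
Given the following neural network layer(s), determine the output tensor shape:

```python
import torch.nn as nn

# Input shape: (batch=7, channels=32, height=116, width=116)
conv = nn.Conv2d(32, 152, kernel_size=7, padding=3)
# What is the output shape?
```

Input: (7, 32, 116, 116) -> Output: (7, 152, 116, 116)

Answer: (7, 152, 116, 116)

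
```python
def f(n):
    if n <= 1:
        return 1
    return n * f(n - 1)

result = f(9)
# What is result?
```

f(9) = 9 * 8 * 7 * 6 * 5 * 4 * 3 * 2 * 1 = 362880

Answer: 362880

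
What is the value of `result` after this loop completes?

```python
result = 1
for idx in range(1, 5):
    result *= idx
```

4! = 24
`result` takes the values: 1 → 2 → 6 → 24

Answer: 24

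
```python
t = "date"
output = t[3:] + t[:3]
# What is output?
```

Trace:
`t = "date"` → t = 'date'
`output = t[3:] + t[:3]` → output = 'edat'
So output = 'edat'

Answer: 'edat'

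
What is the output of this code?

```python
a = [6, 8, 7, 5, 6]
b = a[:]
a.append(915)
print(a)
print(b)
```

Key concept: slice [:] creates copy.
Step by step:
`a = [6, 8, 7, 5, 6]` → a = [6, 8, 7, 5, 6]
`b = a[:]` → b = [6, 8, 7, 5, 6]
`a.append(915)` → a = [6, 8, 7, 5, 6, 915]
`print(a)` → prints [6, 8, 7, 5, 6, 915]
`print(b)` → prints [6, 8, 7, 5, 6]

Answer:
[6, 8, 7, 5, 6, 915]
[6, 8, 7, 5, 6]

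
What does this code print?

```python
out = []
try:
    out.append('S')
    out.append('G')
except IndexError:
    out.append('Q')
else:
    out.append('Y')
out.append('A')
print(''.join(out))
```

Execution trace: 'S' (try body) → 'G' (try body, no exception) → 'Y' (else) → 'A' (after the try/except). Output: SGYA

Answer: SGYA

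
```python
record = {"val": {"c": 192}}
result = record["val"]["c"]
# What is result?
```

Trace:
`record = {"val": {"c": 192}}` → record = {'val': {'c': 192}}
`result = record["val"]["c"]` → result = 192
So result = 192

Answer: 192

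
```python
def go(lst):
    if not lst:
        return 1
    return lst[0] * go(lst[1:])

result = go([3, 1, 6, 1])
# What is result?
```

Product over [3, 1, 6, 1] = 3 * 1 * 6 * 1 = 18

Answer: 18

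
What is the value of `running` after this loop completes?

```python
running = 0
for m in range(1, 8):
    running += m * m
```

Sum of squares 1² to 7² = 140
`running` takes the values: 0 → 1 → 5 → 14 → 30 → 55 → 91 → 140

Answer: 140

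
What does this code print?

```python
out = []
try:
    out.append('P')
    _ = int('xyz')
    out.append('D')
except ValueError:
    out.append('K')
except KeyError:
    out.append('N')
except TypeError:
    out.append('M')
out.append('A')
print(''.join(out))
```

Execution trace: 'P' (try body) → 'K' (except ValueError) → 'A' (after the try/except). Output: PKA

Answer: PKA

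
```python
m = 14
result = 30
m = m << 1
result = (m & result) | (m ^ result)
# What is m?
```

Trace:
`m = 14` → m = 14
`result = 30` → result = 30
`m = m << 1` → m = 28
`result = (m & result) | (m ^ result)` → result = 30
So m = 28

Answer: 28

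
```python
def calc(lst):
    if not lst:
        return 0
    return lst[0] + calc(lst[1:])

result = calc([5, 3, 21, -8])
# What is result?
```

5 + 3 + 21 + (-8) + 0 = 21

Answer: 21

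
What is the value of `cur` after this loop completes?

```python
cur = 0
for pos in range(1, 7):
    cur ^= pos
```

XOR of 1 to 6
`cur` takes the values: 0 → 1 → 3 → 0 → 4 → 1 → 7

Answer: 7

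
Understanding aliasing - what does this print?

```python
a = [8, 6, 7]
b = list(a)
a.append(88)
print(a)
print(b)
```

Key concept: list() constructor creates copy.
Step by step:
`a = [8, 6, 7]` → a = [8, 6, 7]
`b = list(a)` → b = [8, 6, 7]
`a.append(88)` → a = [8, 6, 7, 88]
`print(a)` → prints [8, 6, 7, 88]
`print(b)` → prints [8, 6, 7]

Answer:
[8, 6, 7, 88]
[8, 6, 7]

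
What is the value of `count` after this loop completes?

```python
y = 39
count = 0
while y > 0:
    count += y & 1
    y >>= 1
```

Count set bits in 39 (binary: 0b100111)
`count` takes the values: 0 → 1 → 2 → 3 → 4

Answer: 4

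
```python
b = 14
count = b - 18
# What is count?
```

Trace:
`b = 14` → b = 14
`count = b - 18` → count = -4
So count = -4

Answer: -4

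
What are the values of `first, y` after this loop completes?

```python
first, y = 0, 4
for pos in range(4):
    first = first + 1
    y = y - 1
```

first goes 0→4, y goes 4→0
`first, y` takes the values: (0, 4) → (1, 4) → (1, 3) → (2, 3) → (2, 2) → (3, 2) → (3, 1) → (4, 1) → (4, 0)

Answer: 4, 0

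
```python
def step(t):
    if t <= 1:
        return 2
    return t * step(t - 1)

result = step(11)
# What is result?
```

step(11) = 11 * 10 * 9 * 8 * 7 * 6 * 5 * 4 * 3 * 2 * 2 = 79833600

Answer: 79833600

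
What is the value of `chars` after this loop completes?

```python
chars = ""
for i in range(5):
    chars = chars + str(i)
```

Concatenate digits 0 to 4
`chars` takes the values: "" → "0" → "01" → "012" → "0123" → "01234"

Answer: "01234"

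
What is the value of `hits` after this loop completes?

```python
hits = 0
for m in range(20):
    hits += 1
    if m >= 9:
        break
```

Loop breaks when m reaches 9, hits is 10
`hits` takes the values: 0 → 1 → 2 → 3 → 4 → 5 → 6 → 7 → 8 → 9 → 10

Answer: 10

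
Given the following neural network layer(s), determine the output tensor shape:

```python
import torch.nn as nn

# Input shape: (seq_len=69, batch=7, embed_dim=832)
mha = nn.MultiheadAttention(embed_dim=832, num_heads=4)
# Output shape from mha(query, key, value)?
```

Input: (69, 7, 832) -> Output: (69, 7, 832)

Answer: (69, 7, 832)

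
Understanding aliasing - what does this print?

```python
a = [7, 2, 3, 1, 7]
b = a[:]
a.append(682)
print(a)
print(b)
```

Key concept: slice [:] creates copy.
Step by step:
`a = [7, 2, 3, 1, 7]` → a = [7, 2, 3, 1, 7]
`b = a[:]` → b = [7, 2, 3, 1, 7]
`a.append(682)` → a = [7, 2, 3, 1, 7, 682]
`print(a)` → prints [7, 2, 3, 1, 7, 682]
`print(b)` → prints [7, 2, 3, 1, 7]

Answer:
[7, 2, 3, 1, 7, 682]
[7, 2, 3, 1, 7]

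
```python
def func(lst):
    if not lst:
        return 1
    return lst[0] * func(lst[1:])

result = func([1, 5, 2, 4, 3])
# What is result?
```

Product over [1, 5, 2, 4, 3] = 1 * 5 * 2 * 4 * 3 = 120

Answer: 120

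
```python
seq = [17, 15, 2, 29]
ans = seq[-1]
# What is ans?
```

Trace:
`seq = [17, 15, 2, 29]` → seq = [17, 15, 2, 29]
`ans = seq[-1]` → ans = 29
So ans = 29

Answer: 29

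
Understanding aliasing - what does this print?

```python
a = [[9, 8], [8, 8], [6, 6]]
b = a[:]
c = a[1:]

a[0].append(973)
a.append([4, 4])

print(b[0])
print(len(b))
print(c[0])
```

Key concept: slice with nested mutation.
Step by step:
`a = [[9, 8], [8, 8], [6, 6]]` → a = [[9, 8], [8, 8], [6, 6]]
`b = a[:]` → b = [[9, 8], [8, 8], [6, 6]]
`c = a[1:]` → c = [[8, 8], [6, 6]]
`a[0].append(973)` → a = [[9, 8, 973], [8, 8], [6, 6]]; b = [[9, 8, 973], [8, 8], [6, 6]]
`a.append([4, 4])` → a = [[9, 8, 973], [8, 8], [6, 6], [4, 4]]
`print(b[0])` → prints [9, 8, 973]
`print(len(b))` → prints 3
`print(c[0])` → prints [8, 8]

Answer:
[9, 8, 973]
3
[8, 8]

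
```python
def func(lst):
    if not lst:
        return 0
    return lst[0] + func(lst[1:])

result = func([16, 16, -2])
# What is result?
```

16 + 16 + (-2) + 0 = 30

Answer: 30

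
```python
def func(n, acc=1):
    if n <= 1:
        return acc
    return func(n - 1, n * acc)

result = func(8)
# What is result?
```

Accumulator trace (n, acc): (8, 1) -> (7, 8) -> (6, 56) -> (5, 336) -> (4, 1680) -> (3, 6720) -> (2, 20160) -> (1, 40320) -> return 40320

Answer: 40320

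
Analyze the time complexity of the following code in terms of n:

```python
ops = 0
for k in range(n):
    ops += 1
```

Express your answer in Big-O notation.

Each loop level contributes: n. Multiplying the contributions gives O(n).

Answer: O(n)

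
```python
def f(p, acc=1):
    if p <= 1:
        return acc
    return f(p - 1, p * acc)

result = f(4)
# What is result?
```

Accumulator trace (n, acc): (4, 1) -> (3, 4) -> (2, 12) -> (1, 24) -> return 24

Answer: 24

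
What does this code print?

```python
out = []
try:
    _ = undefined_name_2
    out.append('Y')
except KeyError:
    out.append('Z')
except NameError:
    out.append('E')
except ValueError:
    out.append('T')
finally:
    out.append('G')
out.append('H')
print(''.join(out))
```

Execution trace: 'E' (except NameError) → 'G' (finally) → 'H' (after the try/except). Output: EGH

Answer: EGH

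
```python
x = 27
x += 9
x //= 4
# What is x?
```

Trace:
`x = 27` → x = 27
`x += 9` → x = 36
`x //= 4` → x = 9
So x = 9

Answer: 9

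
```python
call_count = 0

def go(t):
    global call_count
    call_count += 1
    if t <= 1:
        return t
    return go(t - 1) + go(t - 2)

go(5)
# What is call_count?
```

Calls(t) = 1 + Calls(t-1) + Calls(t-2); Calls(0)=Calls(1)=1. For t=5 this gives 15.

Answer: 15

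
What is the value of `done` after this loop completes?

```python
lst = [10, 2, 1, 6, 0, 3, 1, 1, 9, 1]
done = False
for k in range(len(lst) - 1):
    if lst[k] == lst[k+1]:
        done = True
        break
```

Check consecutive duplicates in [10, 2, 1, 6, 0, 3, 1, 1, 9, 1]
`done` takes the values: False → True

Answer: True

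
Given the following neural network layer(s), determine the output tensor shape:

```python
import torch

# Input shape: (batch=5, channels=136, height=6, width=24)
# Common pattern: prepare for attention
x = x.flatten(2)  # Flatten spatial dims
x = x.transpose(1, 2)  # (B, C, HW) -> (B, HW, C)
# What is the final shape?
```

Input: (5, 136, 6, 24) -> after flatten(2): (5, 136, 144) -> Output: (5, 144, 136)

Answer: (5, 144, 136)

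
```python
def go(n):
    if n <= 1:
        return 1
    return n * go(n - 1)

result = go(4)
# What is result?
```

go(4) = 4 * 3 * 2 * 1 = 24

Answer: 24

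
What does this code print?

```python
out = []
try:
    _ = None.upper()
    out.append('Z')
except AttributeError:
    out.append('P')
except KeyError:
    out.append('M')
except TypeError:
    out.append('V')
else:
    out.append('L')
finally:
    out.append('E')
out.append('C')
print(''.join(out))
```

Execution trace: 'P' (except AttributeError) → 'E' (finally) → 'C' (after the try/except). Output: PEC

Answer: PEC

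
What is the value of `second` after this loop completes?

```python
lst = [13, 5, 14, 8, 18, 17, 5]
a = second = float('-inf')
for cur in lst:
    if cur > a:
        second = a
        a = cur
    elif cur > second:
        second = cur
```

Second largest (with repeats) in [13, 5, 14, 8, 18, 17, 5]
`second` takes the values: -inf → 5 → 13 → 14 → 17

Answer: 17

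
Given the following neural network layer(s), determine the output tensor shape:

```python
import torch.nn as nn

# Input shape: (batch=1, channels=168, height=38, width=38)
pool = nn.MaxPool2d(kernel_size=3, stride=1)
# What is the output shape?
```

Input: (1, 168, 38, 38) -> Output: (1, 168, 36, 36)

Answer: (1, 168, 36, 36)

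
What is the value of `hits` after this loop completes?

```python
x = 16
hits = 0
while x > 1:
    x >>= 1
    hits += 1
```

Count right shifts until 1
`hits` takes the values: 0 → 1 → 2 → 3 → 4

Answer: 4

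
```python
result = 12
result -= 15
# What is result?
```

Trace:
`result = 12` → result = 12
`result -= 15` → result = -3
So result = -3

Answer: -3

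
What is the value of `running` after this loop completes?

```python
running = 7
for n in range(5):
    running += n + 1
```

Start at 7, add 1 to 5 = 22
`running` takes the values: 7 → 8 → 10 → 13 → 17 → 22

Answer: 22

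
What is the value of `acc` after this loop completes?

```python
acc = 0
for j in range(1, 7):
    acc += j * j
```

Sum of squares 1² to 6² = 91
`acc` takes the values: 0 → 1 → 5 → 14 → 30 → 55 → 91

Answer: 91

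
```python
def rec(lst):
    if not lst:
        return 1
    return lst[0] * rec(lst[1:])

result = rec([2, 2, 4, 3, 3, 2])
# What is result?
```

Product over [2, 2, 4, 3, 3, 2] = 2 * 2 * 4 * 3 * 3 * 2 = 288

Answer: 288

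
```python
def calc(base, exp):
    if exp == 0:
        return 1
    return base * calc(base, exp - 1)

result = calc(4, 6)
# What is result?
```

calc(4, 6) = 4 * 4 * 4 * 4 * 4 * 4 = 4096

Answer: 4096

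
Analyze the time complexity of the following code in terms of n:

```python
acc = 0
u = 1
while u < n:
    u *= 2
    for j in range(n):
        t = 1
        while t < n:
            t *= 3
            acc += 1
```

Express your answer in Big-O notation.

Each loop level contributes: log n × n × log n. Multiplying the contributions gives O(n log² n).

Answer: O(n log² n)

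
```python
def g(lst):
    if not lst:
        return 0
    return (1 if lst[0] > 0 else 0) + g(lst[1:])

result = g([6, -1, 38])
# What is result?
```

Count of positive elements in [6, -1, 38] = 2

Answer: 2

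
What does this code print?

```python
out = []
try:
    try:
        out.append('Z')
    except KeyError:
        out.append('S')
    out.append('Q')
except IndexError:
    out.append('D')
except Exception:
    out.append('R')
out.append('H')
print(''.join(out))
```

Execution trace: 'Z' (inner try body, no exception) → 'Q' (try body, no exception) → 'H' (after the try/except). Output: ZQH

Answer: ZQH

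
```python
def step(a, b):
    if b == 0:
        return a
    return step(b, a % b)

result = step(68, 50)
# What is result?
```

step(68, 50) -> step(50, 18) -> step(18, 14) -> step(14, 4) -> step(4, 2) -> step(2, 0) -> 2

Answer: 2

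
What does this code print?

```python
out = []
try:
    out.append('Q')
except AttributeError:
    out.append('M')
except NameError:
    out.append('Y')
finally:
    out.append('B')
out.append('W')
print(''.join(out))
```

Execution trace: 'Q' (try body, no exception) → 'B' (finally) → 'W' (after the try/except). Output: QBW

Answer: QBW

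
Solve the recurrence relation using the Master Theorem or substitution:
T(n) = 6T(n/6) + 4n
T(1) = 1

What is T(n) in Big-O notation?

By Master Theorem: a=6, b=6, f(n)=4n. Since log_6(6) = 1 and f(n) = Θ(n^1), Case 2 applies. T(n) = O(n log n).

Answer: O(n log n)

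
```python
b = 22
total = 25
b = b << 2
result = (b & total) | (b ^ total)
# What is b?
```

Trace:
`b = 22` → b = 22
`total = 25` → total = 25
`b = b << 2` → b = 88
`result = (b & total) | (b ^ total)` → result = 89
So b = 88

Answer: 88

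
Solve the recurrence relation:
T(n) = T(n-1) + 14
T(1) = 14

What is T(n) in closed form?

Unrolling: T(n) = T(1) + 14·(n-1) = 14 + 14(n-1) = 14n.

Answer: T(n) = 14n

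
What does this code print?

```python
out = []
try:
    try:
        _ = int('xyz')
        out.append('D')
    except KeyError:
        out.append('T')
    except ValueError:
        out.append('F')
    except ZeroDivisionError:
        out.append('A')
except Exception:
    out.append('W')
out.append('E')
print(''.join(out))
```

Execution trace: 'F' (inner except ValueError) → 'E' (after the try/except). Output: FE

Answer: FE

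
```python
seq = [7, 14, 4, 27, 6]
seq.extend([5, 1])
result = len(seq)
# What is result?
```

Trace:
`seq = [7, 14, 4, 27, 6]` → seq = [7, 14, 4, 27, 6]
`seq.extend([5, 1])` → seq = [7, 14, 4, 27, 6, 5, 1]
`result = len(seq)` → result = 7
So result = 7

Answer: 7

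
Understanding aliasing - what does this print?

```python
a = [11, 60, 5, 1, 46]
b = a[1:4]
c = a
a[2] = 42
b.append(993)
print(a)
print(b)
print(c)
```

Key concept: slice vs alias.
Step by step:
`a = [11, 60, 5, 1, 46]` → a = [11, 60, 5, 1, 46]
`b = a[1:4]` → b = [60, 5, 1]
`c = a` → c = [11, 60, 5, 1, 46] (same object as a)
`a[2] = 42` → a = [11, 60, 42, 1, 46] (same object as c); c = [11, 60, 42, 1, 46] (same object as a)
`b.append(993)` → b = [60, 5, 1, 993]
`print(a)` → prints [11, 60, 42, 1, 46]
`print(b)` → prints [60, 5, 1, 993]
`print(c)` → prints [11, 60, 42, 1, 46]

Answer:
[11, 60, 42, 1, 46]
[60, 5, 1, 993]
[11, 60, 42, 1, 46]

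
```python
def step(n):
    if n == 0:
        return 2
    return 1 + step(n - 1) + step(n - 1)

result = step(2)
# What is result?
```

step(n) = 1 + 2·step(n-1), step(0)=2. Closed form: (2+1)·2^2 - 1 = 11.

Answer: 11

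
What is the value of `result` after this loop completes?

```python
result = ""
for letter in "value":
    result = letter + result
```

Reverse 'value'
`result` takes the values: "" → "v" → "av" → "lav" → "ulav" → "eulav"

Answer: "eulav"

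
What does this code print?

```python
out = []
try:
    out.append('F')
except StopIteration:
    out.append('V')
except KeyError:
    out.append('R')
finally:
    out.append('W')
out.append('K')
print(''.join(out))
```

Execution trace: 'F' (try body, no exception) → 'W' (finally) → 'K' (after the try/except). Output: FWK

Answer: FWK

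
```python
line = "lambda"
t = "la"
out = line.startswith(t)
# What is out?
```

Trace:
`line = "lambda"` → line = 'lambda'
`t = "la"` → t = 'la'
`out = line.startswith(t)` → out = True
So out = True

Answer: True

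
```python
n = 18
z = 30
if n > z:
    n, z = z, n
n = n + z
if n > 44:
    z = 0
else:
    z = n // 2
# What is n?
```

Trace:
`n = 18` → n = 18
`z = 30` → z = 30
`if n > z: ...` → n > z is False → no variable changes
`n = n + z` → n = 48
`if n > 44: ...` → n > 44 is True → z = 0
So n = 48

Answer: 48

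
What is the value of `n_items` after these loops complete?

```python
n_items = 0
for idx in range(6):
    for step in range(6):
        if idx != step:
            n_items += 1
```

6² - 6 (exclude diagonal)
`n_items` takes the values: 0 → 1 → 2 → 3 → 4 → 5 → 6 → 7 → 8 → 9 → 10 → 11 → 12 → 13 → 14 → 15 → 16 → 17 → 18 → 19 → 20 → 21 → 22 → 23 → 24 → 25 → 26 → 27 → 28 → 29 → 30

Answer: 30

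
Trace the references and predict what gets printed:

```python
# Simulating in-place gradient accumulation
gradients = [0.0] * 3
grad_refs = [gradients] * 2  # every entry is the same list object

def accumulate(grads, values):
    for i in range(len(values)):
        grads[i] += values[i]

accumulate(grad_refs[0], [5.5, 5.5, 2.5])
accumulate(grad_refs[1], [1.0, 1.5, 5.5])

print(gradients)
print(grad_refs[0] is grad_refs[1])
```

Key concept: gradient accumulation aliasing.
Step by step:
`gradients = [0.0] * 3` → gradients = [0.0, 0.0, 0.0]
`grad_refs = [gradients] * 2` → grad_refs = [[0.0, 0.0, 0.0], [0.0, 0.0, 0.0]]
`accumulate(grad_refs[0], [5.5, 5.5, 2.5])` → gradients = [5.5, 5.5, 2.5]; grad_refs = [[5.5, 5.5, 2.5], [5.5, 5.5, 2.5]]
`accumulate(grad_refs[1], [1.0, 1.5, 5.5])` → gradients = [6.5, 7.0, 8.0]; grad_refs = [[6.5, 7.0, 8.0], [6.5, 7.0, 8.0]]
`print(gradients)` → prints [6.5, 7.0, 8.0]
`print(grad_refs[0] is grad_refs[1])` → prints True

Answer:
[6.5, 7.0, 8.0]
True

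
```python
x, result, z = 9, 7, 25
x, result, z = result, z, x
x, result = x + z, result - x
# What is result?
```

Trace:
`x, result, z = 9, 7, 25` → x = 9; result = 7; z = 25
`x, result, z = result, z, x` → x = 7; result = 25; z = 9
`x, result = x + z, result - x` → x = 16; result = 18
So result = 18

Answer: 18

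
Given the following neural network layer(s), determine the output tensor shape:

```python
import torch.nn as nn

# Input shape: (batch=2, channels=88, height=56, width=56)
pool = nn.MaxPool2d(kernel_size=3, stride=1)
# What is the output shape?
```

Input: (2, 88, 56, 56) -> Output: (2, 88, 54, 54)

Answer: (2, 88, 54, 54)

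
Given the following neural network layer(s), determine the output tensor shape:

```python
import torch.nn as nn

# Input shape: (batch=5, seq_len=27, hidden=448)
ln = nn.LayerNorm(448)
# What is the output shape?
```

Input: (5, 27, 448) -> Output: (5, 27, 448)

Answer: (5, 27, 448)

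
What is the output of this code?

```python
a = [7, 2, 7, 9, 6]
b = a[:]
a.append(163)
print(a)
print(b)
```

Key concept: slice [:] creates copy.
Step by step:
`a = [7, 2, 7, 9, 6]` → a = [7, 2, 7, 9, 6]
`b = a[:]` → b = [7, 2, 7, 9, 6]
`a.append(163)` → a = [7, 2, 7, 9, 6, 163]
`print(a)` → prints [7, 2, 7, 9, 6, 163]
`print(b)` → prints [7, 2, 7, 9, 6]

Answer:
[7, 2, 7, 9, 6, 163]
[7, 2, 7, 9, 6]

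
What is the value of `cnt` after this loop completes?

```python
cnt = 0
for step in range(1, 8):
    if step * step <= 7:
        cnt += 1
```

Count numbers where step² ≤ 7
`cnt` takes the values: 0 → 1 → 2

Answer: 2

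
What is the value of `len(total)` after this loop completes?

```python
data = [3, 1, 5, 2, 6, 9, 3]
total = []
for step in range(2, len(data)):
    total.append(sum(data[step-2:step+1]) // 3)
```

Number of 3-element averages
`total` takes the values: [] → [3] → [3, 2] → [3, 2, 4] → [3, 2, 4, 5] → [3, 2, 4, 5, 6]
So `len(total)` = 5

Answer: 5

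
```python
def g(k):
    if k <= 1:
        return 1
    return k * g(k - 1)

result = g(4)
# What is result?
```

g(4) = 4 * 3 * 2 * 1 = 24

Answer: 24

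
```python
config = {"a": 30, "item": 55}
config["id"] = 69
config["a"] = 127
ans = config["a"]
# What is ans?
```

Trace:
`config = {"a": 30, "item": 55}` → config = {'a': 30, 'item': 55}
`config["id"] = 69` → config = {'a': 30, 'item': 55, 'id': 69}
`config["a"] = 127` → config = {'a': 127, 'item': 55, 'id': 69}
`ans = config["a"]` → ans = 127
So ans = 127

Answer: 127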